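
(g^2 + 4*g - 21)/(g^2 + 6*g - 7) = (g - 3)/(g - 1)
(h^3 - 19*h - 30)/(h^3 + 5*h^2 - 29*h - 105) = (h + 2)/(h + 7)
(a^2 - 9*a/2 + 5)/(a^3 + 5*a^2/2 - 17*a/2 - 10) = (a - 2)/(a^2 + 5*a + 4)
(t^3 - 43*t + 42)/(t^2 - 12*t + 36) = (t^2 + 6*t - 7)/(t - 6)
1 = 1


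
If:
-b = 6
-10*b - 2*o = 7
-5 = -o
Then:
No Solution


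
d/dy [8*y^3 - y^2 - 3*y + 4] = 24*y^2 - 2*y - 3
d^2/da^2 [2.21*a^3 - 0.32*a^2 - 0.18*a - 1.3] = 13.26*a - 0.64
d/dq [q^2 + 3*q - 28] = 2*q + 3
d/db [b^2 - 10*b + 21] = 2*b - 10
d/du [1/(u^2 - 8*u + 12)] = 2*(4 - u)/(u^2 - 8*u + 12)^2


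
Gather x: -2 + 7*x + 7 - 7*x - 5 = 0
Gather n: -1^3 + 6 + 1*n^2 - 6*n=n^2 - 6*n + 5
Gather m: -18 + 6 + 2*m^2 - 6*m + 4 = 2*m^2 - 6*m - 8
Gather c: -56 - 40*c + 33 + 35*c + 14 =-5*c - 9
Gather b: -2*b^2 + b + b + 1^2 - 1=-2*b^2 + 2*b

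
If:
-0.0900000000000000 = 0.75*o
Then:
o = -0.12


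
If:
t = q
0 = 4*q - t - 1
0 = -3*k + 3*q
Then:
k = 1/3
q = 1/3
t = 1/3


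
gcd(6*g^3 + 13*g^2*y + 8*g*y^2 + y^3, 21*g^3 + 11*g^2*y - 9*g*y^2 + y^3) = g + y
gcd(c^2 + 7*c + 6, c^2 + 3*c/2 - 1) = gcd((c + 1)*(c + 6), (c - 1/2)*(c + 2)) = 1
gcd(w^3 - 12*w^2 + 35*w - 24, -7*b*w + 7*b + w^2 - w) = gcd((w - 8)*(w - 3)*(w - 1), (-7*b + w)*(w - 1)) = w - 1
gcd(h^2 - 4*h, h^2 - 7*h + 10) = 1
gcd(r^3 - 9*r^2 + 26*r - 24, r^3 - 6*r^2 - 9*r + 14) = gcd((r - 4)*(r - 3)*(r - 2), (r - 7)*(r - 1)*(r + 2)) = 1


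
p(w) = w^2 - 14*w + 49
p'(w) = 2*w - 14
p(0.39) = 43.69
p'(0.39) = -13.22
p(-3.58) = 111.94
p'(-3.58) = -21.16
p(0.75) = 39.06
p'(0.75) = -12.50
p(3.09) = 15.29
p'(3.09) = -7.82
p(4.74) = 5.11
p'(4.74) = -4.52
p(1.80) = 27.04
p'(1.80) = -10.40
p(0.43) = 43.16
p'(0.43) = -13.14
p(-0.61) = 57.91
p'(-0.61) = -15.22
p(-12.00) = 361.00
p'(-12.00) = -38.00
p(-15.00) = 484.00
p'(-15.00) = -44.00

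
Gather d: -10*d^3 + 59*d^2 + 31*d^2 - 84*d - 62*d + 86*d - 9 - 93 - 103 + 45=-10*d^3 + 90*d^2 - 60*d - 160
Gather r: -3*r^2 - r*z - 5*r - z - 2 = -3*r^2 + r*(-z - 5) - z - 2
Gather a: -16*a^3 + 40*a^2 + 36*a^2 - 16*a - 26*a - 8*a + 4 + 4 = -16*a^3 + 76*a^2 - 50*a + 8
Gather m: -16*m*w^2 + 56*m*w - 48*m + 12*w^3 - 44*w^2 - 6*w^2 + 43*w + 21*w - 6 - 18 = m*(-16*w^2 + 56*w - 48) + 12*w^3 - 50*w^2 + 64*w - 24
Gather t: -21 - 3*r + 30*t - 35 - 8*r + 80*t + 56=-11*r + 110*t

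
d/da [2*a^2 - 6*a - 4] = 4*a - 6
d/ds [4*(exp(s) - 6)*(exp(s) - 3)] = (8*exp(s) - 36)*exp(s)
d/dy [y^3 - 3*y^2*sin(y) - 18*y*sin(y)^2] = -3*y^2*cos(y) + 3*y^2 - 6*y*sin(y) - 18*y*sin(2*y) - 18*sin(y)^2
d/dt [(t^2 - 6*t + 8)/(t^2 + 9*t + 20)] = 3*(5*t^2 + 8*t - 64)/(t^4 + 18*t^3 + 121*t^2 + 360*t + 400)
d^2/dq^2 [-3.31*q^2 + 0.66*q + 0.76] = -6.62000000000000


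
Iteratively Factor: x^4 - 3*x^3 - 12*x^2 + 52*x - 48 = (x - 3)*(x^3 - 12*x + 16) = (x - 3)*(x - 2)*(x^2 + 2*x - 8) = (x - 3)*(x - 2)*(x + 4)*(x - 2)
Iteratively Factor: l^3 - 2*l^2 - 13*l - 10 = (l + 1)*(l^2 - 3*l - 10) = (l - 5)*(l + 1)*(l + 2)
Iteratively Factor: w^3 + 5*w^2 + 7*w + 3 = (w + 3)*(w^2 + 2*w + 1) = (w + 1)*(w + 3)*(w + 1)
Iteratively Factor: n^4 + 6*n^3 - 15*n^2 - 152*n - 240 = (n - 5)*(n^3 + 11*n^2 + 40*n + 48) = (n - 5)*(n + 4)*(n^2 + 7*n + 12) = (n - 5)*(n + 4)^2*(n + 3)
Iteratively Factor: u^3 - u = (u + 1)*(u^2 - u) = u*(u + 1)*(u - 1)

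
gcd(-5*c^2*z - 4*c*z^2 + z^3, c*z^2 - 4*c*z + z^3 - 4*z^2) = c*z + z^2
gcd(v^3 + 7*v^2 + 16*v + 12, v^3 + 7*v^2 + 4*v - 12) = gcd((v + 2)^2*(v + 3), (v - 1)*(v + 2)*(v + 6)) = v + 2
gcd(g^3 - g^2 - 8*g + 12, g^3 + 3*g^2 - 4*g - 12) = g^2 + g - 6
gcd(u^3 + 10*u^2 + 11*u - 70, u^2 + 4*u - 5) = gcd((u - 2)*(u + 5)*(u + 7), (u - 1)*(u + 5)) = u + 5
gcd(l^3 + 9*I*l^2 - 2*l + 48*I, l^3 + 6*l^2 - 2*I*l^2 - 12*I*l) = l - 2*I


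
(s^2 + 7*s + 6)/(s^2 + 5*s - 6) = (s + 1)/(s - 1)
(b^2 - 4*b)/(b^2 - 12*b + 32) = b/(b - 8)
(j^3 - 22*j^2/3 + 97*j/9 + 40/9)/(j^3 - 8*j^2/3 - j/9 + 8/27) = 3*(j - 5)/(3*j - 1)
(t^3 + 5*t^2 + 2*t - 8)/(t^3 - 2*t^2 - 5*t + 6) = (t + 4)/(t - 3)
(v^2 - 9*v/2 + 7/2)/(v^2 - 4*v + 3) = (v - 7/2)/(v - 3)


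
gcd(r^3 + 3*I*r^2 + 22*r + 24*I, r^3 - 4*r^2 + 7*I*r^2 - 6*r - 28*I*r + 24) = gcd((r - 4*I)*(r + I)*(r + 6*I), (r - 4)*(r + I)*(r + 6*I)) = r^2 + 7*I*r - 6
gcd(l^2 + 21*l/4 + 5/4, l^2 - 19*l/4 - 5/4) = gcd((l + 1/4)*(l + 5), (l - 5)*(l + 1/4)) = l + 1/4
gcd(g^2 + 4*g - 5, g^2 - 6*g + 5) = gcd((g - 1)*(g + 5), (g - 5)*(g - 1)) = g - 1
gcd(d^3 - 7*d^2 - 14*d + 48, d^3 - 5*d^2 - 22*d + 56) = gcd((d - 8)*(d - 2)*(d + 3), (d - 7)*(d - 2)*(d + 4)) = d - 2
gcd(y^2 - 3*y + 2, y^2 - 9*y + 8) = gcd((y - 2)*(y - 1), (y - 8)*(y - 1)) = y - 1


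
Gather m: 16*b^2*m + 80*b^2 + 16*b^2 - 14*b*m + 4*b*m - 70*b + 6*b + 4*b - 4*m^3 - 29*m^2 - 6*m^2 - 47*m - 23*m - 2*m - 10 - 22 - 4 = 96*b^2 - 60*b - 4*m^3 - 35*m^2 + m*(16*b^2 - 10*b - 72) - 36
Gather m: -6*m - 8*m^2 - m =-8*m^2 - 7*m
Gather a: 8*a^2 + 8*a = 8*a^2 + 8*a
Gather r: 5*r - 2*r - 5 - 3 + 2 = 3*r - 6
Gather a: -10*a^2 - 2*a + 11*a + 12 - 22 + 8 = -10*a^2 + 9*a - 2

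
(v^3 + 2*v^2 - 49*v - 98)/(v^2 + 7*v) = v - 5 - 14/v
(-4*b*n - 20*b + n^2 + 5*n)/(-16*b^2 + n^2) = (n + 5)/(4*b + n)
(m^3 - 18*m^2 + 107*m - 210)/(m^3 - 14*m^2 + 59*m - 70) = (m - 6)/(m - 2)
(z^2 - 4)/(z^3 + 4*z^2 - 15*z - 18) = (z^2 - 4)/(z^3 + 4*z^2 - 15*z - 18)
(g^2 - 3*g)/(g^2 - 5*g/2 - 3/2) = 2*g/(2*g + 1)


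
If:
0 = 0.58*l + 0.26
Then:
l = -0.45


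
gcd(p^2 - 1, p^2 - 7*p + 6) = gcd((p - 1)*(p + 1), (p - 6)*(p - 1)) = p - 1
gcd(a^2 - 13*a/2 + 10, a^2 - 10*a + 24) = a - 4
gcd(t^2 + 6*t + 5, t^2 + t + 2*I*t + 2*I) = t + 1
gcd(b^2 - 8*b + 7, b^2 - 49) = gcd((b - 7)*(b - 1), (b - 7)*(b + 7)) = b - 7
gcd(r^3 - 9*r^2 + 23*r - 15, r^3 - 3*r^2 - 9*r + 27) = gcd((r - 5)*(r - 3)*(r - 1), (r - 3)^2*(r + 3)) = r - 3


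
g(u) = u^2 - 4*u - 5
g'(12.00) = 20.00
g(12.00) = 91.00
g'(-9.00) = -22.00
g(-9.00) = 112.00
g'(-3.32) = -10.64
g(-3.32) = 19.30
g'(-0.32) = -4.64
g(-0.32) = -3.62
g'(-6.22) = -16.44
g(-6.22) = 58.57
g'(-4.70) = -13.40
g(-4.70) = 35.89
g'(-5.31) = -14.62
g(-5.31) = 44.44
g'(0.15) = -3.70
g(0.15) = -5.58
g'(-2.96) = -9.92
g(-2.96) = 15.60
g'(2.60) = 1.20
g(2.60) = -8.64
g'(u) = 2*u - 4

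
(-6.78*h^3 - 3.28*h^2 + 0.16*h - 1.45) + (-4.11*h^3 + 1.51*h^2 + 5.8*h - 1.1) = -10.89*h^3 - 1.77*h^2 + 5.96*h - 2.55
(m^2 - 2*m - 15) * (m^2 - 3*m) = m^4 - 5*m^3 - 9*m^2 + 45*m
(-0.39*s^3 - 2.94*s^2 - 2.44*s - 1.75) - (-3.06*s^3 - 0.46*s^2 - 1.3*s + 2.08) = 2.67*s^3 - 2.48*s^2 - 1.14*s - 3.83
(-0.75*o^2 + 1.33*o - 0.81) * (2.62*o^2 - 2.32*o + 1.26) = -1.965*o^4 + 5.2246*o^3 - 6.1528*o^2 + 3.555*o - 1.0206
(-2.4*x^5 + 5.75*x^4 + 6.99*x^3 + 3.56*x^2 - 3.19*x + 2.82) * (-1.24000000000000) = 2.976*x^5 - 7.13*x^4 - 8.6676*x^3 - 4.4144*x^2 + 3.9556*x - 3.4968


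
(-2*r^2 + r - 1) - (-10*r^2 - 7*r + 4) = 8*r^2 + 8*r - 5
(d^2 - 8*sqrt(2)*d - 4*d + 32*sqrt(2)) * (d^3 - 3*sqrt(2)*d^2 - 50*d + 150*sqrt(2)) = d^5 - 11*sqrt(2)*d^4 - 4*d^4 - 2*d^3 + 44*sqrt(2)*d^3 + 8*d^2 + 550*sqrt(2)*d^2 - 2200*sqrt(2)*d - 2400*d + 9600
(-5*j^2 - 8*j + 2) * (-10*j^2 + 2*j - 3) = 50*j^4 + 70*j^3 - 21*j^2 + 28*j - 6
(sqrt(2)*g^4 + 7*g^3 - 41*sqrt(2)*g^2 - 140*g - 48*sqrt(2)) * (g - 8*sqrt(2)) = sqrt(2)*g^5 - 9*g^4 - 97*sqrt(2)*g^3 + 516*g^2 + 1072*sqrt(2)*g + 768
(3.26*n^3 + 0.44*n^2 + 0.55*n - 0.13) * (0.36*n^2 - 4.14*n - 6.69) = 1.1736*n^5 - 13.338*n^4 - 23.433*n^3 - 5.2674*n^2 - 3.1413*n + 0.8697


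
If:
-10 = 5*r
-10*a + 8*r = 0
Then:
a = -8/5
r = -2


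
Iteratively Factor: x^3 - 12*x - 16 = (x + 2)*(x^2 - 2*x - 8) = (x - 4)*(x + 2)*(x + 2)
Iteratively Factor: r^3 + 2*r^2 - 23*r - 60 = (r + 3)*(r^2 - r - 20) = (r - 5)*(r + 3)*(r + 4)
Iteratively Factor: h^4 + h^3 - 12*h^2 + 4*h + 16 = (h + 1)*(h^3 - 12*h + 16) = (h - 2)*(h + 1)*(h^2 + 2*h - 8) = (h - 2)^2*(h + 1)*(h + 4)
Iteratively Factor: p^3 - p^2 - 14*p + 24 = (p + 4)*(p^2 - 5*p + 6) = (p - 3)*(p + 4)*(p - 2)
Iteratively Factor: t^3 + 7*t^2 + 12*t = (t)*(t^2 + 7*t + 12) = t*(t + 4)*(t + 3)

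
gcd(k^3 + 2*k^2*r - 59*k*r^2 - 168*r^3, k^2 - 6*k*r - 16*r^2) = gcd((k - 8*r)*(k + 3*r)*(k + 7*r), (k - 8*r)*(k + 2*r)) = -k + 8*r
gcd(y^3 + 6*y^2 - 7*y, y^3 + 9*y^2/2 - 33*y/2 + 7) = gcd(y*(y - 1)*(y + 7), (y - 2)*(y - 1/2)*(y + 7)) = y + 7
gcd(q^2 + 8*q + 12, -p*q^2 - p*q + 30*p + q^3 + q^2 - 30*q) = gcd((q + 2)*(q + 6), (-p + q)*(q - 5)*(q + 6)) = q + 6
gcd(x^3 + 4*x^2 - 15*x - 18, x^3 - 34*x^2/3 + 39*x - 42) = x - 3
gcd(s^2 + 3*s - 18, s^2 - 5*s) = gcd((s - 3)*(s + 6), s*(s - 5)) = 1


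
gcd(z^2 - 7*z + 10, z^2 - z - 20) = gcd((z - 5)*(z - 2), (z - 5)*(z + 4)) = z - 5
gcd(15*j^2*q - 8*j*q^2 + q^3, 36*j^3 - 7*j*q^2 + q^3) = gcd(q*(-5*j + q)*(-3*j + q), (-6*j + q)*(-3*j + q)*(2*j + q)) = -3*j + q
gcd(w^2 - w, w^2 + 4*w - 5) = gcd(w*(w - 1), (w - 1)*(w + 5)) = w - 1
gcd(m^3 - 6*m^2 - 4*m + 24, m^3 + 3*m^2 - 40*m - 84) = m^2 - 4*m - 12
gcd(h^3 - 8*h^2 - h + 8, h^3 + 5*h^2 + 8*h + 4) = h + 1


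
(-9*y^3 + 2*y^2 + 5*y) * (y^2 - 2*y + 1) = -9*y^5 + 20*y^4 - 8*y^3 - 8*y^2 + 5*y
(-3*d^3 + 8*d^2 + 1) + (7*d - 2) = -3*d^3 + 8*d^2 + 7*d - 1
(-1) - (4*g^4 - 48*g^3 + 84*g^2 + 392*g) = -4*g^4 + 48*g^3 - 84*g^2 - 392*g - 1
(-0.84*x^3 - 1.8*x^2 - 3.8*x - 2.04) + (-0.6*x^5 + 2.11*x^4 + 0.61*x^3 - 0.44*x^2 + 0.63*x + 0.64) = -0.6*x^5 + 2.11*x^4 - 0.23*x^3 - 2.24*x^2 - 3.17*x - 1.4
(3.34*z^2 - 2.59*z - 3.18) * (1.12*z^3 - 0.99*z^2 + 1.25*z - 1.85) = 3.7408*z^5 - 6.2074*z^4 + 3.1775*z^3 - 6.2683*z^2 + 0.8165*z + 5.883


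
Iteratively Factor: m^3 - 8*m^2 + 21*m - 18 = (m - 3)*(m^2 - 5*m + 6) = (m - 3)*(m - 2)*(m - 3)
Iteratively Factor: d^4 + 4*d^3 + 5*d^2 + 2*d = (d)*(d^3 + 4*d^2 + 5*d + 2) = d*(d + 1)*(d^2 + 3*d + 2) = d*(d + 1)^2*(d + 2)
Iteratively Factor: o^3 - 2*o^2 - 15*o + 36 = (o - 3)*(o^2 + o - 12) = (o - 3)*(o + 4)*(o - 3)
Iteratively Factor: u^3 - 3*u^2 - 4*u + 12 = (u + 2)*(u^2 - 5*u + 6) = (u - 3)*(u + 2)*(u - 2)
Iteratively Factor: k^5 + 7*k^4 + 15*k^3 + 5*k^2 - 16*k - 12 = (k - 1)*(k^4 + 8*k^3 + 23*k^2 + 28*k + 12) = (k - 1)*(k + 2)*(k^3 + 6*k^2 + 11*k + 6) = (k - 1)*(k + 2)*(k + 3)*(k^2 + 3*k + 2) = (k - 1)*(k + 2)^2*(k + 3)*(k + 1)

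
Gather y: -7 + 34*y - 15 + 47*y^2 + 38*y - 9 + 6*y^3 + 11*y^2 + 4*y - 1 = 6*y^3 + 58*y^2 + 76*y - 32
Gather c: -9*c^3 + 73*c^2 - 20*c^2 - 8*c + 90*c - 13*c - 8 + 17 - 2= -9*c^3 + 53*c^2 + 69*c + 7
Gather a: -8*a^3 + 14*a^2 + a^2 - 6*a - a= -8*a^3 + 15*a^2 - 7*a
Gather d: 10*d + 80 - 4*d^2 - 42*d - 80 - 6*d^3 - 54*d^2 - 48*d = -6*d^3 - 58*d^2 - 80*d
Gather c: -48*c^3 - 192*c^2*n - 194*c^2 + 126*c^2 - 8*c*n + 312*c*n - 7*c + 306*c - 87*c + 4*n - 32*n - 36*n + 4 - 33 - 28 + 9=-48*c^3 + c^2*(-192*n - 68) + c*(304*n + 212) - 64*n - 48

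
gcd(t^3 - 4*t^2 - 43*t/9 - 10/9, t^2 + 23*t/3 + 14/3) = t + 2/3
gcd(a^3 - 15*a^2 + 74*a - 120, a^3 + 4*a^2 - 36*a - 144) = a - 6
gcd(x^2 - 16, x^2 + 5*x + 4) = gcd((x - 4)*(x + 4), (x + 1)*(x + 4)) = x + 4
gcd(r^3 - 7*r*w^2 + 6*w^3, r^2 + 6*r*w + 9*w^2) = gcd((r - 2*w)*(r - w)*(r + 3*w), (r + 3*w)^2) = r + 3*w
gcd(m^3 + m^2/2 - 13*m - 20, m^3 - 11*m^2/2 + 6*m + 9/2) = 1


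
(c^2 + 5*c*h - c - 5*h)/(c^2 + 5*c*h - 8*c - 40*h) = (c - 1)/(c - 8)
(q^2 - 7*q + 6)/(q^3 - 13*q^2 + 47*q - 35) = (q - 6)/(q^2 - 12*q + 35)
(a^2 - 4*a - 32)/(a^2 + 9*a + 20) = (a - 8)/(a + 5)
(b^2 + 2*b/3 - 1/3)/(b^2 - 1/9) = 3*(b + 1)/(3*b + 1)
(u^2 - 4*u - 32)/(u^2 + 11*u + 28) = (u - 8)/(u + 7)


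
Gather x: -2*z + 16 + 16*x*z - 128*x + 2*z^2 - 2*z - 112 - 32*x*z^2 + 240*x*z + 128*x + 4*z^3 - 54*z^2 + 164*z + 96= x*(-32*z^2 + 256*z) + 4*z^3 - 52*z^2 + 160*z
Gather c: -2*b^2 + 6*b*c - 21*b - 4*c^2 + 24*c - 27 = -2*b^2 - 21*b - 4*c^2 + c*(6*b + 24) - 27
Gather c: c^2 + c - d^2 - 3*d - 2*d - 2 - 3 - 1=c^2 + c - d^2 - 5*d - 6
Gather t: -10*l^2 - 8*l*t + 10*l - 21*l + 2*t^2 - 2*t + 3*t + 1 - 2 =-10*l^2 - 11*l + 2*t^2 + t*(1 - 8*l) - 1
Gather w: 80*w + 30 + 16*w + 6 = 96*w + 36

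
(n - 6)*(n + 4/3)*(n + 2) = n^3 - 8*n^2/3 - 52*n/3 - 16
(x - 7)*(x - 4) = x^2 - 11*x + 28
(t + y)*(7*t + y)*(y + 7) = 7*t^2*y + 49*t^2 + 8*t*y^2 + 56*t*y + y^3 + 7*y^2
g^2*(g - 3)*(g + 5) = g^4 + 2*g^3 - 15*g^2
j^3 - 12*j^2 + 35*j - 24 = (j - 8)*(j - 3)*(j - 1)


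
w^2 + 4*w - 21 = (w - 3)*(w + 7)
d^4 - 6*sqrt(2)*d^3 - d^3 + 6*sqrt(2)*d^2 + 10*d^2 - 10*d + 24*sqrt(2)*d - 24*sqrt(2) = (d - 1)*(d - 4*sqrt(2))*(d - 3*sqrt(2))*(d + sqrt(2))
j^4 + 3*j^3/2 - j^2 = j^2*(j - 1/2)*(j + 2)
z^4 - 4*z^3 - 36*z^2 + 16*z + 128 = (z - 8)*(z - 2)*(z + 2)*(z + 4)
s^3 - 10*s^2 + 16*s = s*(s - 8)*(s - 2)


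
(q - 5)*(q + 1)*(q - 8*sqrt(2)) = q^3 - 8*sqrt(2)*q^2 - 4*q^2 - 5*q + 32*sqrt(2)*q + 40*sqrt(2)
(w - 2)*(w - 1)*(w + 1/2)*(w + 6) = w^4 + 7*w^3/2 - 29*w^2/2 + 4*w + 6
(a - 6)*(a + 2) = a^2 - 4*a - 12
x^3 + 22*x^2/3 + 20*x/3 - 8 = (x - 2/3)*(x + 2)*(x + 6)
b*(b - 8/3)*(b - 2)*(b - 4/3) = b^4 - 6*b^3 + 104*b^2/9 - 64*b/9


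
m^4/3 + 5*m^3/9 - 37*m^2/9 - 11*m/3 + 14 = (m/3 + 1)*(m - 7/3)*(m - 2)*(m + 3)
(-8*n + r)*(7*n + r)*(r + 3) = -56*n^2*r - 168*n^2 - n*r^2 - 3*n*r + r^3 + 3*r^2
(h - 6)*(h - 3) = h^2 - 9*h + 18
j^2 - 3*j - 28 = (j - 7)*(j + 4)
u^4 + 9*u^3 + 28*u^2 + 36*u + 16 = (u + 1)*(u + 2)^2*(u + 4)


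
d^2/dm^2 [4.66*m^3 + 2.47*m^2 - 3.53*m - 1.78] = 27.96*m + 4.94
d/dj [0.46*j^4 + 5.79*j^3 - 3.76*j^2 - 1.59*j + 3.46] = 1.84*j^3 + 17.37*j^2 - 7.52*j - 1.59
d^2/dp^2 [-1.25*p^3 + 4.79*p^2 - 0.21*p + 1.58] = 9.58 - 7.5*p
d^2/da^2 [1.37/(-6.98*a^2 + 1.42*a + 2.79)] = (-133.493896*a^2 + 27.157784*a + 1.37*(13.96*a - 1.42)*(27.92*a - 2.84) + 53.359308)/(-6.98*a^2 + 1.42*a + 2.79)^3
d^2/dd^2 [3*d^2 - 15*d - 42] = 6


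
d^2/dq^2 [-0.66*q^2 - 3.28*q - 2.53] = -1.32000000000000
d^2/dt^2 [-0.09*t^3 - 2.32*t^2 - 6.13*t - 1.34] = -0.54*t - 4.64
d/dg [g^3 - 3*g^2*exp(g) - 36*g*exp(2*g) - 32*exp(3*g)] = -3*g^2*exp(g) + 3*g^2 - 72*g*exp(2*g) - 6*g*exp(g) - 96*exp(3*g) - 36*exp(2*g)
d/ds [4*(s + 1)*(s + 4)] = 8*s + 20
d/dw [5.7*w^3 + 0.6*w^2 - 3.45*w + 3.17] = 17.1*w^2 + 1.2*w - 3.45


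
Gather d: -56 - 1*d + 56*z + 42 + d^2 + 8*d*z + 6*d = d^2 + d*(8*z + 5) + 56*z - 14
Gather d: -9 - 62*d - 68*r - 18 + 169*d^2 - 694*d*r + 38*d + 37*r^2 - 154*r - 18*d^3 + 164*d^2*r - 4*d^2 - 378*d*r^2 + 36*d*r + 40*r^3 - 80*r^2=-18*d^3 + d^2*(164*r + 165) + d*(-378*r^2 - 658*r - 24) + 40*r^3 - 43*r^2 - 222*r - 27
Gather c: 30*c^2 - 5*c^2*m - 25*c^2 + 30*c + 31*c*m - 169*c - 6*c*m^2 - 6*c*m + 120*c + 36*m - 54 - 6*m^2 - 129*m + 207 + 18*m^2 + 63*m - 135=c^2*(5 - 5*m) + c*(-6*m^2 + 25*m - 19) + 12*m^2 - 30*m + 18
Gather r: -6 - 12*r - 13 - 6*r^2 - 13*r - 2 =-6*r^2 - 25*r - 21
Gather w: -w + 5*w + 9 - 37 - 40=4*w - 68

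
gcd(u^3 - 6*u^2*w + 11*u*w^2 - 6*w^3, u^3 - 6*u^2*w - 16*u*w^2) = 1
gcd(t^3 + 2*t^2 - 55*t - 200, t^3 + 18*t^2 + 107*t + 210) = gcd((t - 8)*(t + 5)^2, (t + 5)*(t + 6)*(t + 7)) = t + 5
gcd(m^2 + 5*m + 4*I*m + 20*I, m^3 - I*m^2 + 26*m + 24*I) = m + 4*I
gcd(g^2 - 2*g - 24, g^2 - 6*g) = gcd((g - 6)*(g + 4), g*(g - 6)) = g - 6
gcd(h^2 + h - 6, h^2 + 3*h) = h + 3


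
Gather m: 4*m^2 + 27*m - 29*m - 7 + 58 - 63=4*m^2 - 2*m - 12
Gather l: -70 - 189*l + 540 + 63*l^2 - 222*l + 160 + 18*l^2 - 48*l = 81*l^2 - 459*l + 630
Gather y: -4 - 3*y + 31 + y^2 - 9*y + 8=y^2 - 12*y + 35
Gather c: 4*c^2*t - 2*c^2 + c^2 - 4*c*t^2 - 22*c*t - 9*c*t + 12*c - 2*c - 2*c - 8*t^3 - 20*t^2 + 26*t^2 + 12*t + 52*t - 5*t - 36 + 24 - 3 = c^2*(4*t - 1) + c*(-4*t^2 - 31*t + 8) - 8*t^3 + 6*t^2 + 59*t - 15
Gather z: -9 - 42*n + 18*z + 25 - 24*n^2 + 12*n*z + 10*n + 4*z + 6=-24*n^2 - 32*n + z*(12*n + 22) + 22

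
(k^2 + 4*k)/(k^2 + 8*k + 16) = k/(k + 4)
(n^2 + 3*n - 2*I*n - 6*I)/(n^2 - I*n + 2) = (n + 3)/(n + I)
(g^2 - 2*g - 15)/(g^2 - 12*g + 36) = (g^2 - 2*g - 15)/(g^2 - 12*g + 36)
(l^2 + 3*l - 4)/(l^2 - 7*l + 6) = (l + 4)/(l - 6)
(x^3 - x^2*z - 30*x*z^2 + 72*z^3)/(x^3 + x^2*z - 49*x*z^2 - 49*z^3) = (x^3 - x^2*z - 30*x*z^2 + 72*z^3)/(x^3 + x^2*z - 49*x*z^2 - 49*z^3)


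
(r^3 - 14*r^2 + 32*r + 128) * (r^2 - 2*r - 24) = r^5 - 16*r^4 + 36*r^3 + 400*r^2 - 1024*r - 3072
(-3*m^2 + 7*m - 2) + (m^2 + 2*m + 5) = -2*m^2 + 9*m + 3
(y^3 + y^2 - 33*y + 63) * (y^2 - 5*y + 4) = y^5 - 4*y^4 - 34*y^3 + 232*y^2 - 447*y + 252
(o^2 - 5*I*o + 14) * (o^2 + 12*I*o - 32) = o^4 + 7*I*o^3 + 42*o^2 + 328*I*o - 448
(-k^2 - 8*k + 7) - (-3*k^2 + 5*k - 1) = 2*k^2 - 13*k + 8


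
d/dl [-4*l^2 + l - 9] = 1 - 8*l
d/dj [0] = 0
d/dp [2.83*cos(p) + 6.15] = -2.83*sin(p)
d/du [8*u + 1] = 8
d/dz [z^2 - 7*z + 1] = 2*z - 7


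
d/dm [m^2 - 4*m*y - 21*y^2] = 2*m - 4*y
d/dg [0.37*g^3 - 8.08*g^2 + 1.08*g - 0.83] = 1.11*g^2 - 16.16*g + 1.08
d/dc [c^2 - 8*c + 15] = 2*c - 8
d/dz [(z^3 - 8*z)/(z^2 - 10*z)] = (z^2 - 20*z + 8)/(z^2 - 20*z + 100)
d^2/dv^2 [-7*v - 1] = 0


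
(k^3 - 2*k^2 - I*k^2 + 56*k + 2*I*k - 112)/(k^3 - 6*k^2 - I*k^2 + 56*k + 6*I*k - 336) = (k - 2)/(k - 6)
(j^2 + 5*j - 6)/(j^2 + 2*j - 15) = (j^2 + 5*j - 6)/(j^2 + 2*j - 15)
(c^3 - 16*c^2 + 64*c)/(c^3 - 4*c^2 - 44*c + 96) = c*(c - 8)/(c^2 + 4*c - 12)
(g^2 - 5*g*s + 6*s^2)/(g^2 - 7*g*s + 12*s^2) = (-g + 2*s)/(-g + 4*s)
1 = 1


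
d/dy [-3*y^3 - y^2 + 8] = y*(-9*y - 2)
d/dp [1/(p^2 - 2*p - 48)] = 2*(1 - p)/(-p^2 + 2*p + 48)^2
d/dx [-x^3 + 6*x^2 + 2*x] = -3*x^2 + 12*x + 2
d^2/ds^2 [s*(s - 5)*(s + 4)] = 6*s - 2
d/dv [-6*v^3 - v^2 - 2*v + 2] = -18*v^2 - 2*v - 2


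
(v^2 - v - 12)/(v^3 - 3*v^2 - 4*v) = (v + 3)/(v*(v + 1))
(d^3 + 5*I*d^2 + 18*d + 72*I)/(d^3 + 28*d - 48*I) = (d + 3*I)/(d - 2*I)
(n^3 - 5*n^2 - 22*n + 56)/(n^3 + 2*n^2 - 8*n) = (n - 7)/n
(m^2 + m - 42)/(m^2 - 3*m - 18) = (m + 7)/(m + 3)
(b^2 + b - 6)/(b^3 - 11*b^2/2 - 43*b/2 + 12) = 2*(b - 2)/(2*b^2 - 17*b + 8)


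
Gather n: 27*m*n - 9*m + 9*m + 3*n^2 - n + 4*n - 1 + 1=3*n^2 + n*(27*m + 3)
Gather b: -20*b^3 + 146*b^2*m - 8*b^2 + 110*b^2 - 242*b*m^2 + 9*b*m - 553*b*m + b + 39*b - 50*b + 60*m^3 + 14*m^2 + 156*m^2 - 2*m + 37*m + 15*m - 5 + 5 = -20*b^3 + b^2*(146*m + 102) + b*(-242*m^2 - 544*m - 10) + 60*m^3 + 170*m^2 + 50*m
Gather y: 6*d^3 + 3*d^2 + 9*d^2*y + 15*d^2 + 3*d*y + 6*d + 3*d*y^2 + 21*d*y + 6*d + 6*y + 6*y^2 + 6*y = 6*d^3 + 18*d^2 + 12*d + y^2*(3*d + 6) + y*(9*d^2 + 24*d + 12)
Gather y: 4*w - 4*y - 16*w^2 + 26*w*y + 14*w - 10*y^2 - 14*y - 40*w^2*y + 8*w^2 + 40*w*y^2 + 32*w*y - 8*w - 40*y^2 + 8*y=-8*w^2 + 10*w + y^2*(40*w - 50) + y*(-40*w^2 + 58*w - 10)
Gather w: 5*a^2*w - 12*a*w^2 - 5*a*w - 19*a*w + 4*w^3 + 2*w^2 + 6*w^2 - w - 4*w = 4*w^3 + w^2*(8 - 12*a) + w*(5*a^2 - 24*a - 5)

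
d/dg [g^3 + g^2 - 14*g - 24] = 3*g^2 + 2*g - 14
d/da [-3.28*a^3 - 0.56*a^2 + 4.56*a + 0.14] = -9.84*a^2 - 1.12*a + 4.56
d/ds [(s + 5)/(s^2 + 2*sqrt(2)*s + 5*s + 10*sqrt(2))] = -1/(s^2 + 4*sqrt(2)*s + 8)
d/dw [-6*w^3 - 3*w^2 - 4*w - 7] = -18*w^2 - 6*w - 4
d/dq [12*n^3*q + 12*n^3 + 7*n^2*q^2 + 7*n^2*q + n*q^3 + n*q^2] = n*(12*n^2 + 14*n*q + 7*n + 3*q^2 + 2*q)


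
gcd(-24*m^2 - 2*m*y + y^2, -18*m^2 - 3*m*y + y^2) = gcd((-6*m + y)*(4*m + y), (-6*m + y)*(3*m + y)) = -6*m + y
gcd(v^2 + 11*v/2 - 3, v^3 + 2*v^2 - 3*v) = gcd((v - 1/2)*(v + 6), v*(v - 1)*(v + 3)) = 1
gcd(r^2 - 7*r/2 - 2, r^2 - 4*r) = r - 4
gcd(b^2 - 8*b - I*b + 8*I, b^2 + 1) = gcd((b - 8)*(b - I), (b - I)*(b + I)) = b - I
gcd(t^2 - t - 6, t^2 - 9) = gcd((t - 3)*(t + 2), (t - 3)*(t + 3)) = t - 3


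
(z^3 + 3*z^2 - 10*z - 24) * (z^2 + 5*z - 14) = z^5 + 8*z^4 - 9*z^3 - 116*z^2 + 20*z + 336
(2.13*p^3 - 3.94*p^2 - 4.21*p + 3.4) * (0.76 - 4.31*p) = -9.1803*p^4 + 18.6002*p^3 + 15.1507*p^2 - 17.8536*p + 2.584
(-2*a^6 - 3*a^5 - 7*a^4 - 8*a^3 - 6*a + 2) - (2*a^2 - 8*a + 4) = -2*a^6 - 3*a^5 - 7*a^4 - 8*a^3 - 2*a^2 + 2*a - 2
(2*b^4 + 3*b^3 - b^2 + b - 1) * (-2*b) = -4*b^5 - 6*b^4 + 2*b^3 - 2*b^2 + 2*b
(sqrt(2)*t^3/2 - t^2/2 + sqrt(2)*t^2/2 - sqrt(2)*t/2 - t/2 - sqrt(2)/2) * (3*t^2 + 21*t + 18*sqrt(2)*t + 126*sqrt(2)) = 3*sqrt(2)*t^5/2 + 33*t^4/2 + 12*sqrt(2)*t^4 + 132*t^3 - 84*sqrt(2)*t^2 + 195*t^2/2 - 144*t - 147*sqrt(2)*t/2 - 126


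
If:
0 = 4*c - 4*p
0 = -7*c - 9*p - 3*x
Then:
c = -3*x/16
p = -3*x/16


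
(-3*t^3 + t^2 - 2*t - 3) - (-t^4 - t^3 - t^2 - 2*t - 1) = t^4 - 2*t^3 + 2*t^2 - 2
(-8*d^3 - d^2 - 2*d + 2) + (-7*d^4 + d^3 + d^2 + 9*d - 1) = -7*d^4 - 7*d^3 + 7*d + 1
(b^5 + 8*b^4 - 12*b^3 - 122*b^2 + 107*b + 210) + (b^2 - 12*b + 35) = b^5 + 8*b^4 - 12*b^3 - 121*b^2 + 95*b + 245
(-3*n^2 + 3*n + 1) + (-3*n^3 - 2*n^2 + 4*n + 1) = -3*n^3 - 5*n^2 + 7*n + 2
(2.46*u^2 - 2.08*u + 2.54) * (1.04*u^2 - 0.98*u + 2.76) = 2.5584*u^4 - 4.574*u^3 + 11.4696*u^2 - 8.23*u + 7.0104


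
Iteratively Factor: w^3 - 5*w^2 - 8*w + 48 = (w - 4)*(w^2 - w - 12) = (w - 4)*(w + 3)*(w - 4)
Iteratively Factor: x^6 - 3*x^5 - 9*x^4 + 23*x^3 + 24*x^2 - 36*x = (x + 2)*(x^5 - 5*x^4 + x^3 + 21*x^2 - 18*x) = (x - 1)*(x + 2)*(x^4 - 4*x^3 - 3*x^2 + 18*x) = x*(x - 1)*(x + 2)*(x^3 - 4*x^2 - 3*x + 18) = x*(x - 1)*(x + 2)^2*(x^2 - 6*x + 9) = x*(x - 3)*(x - 1)*(x + 2)^2*(x - 3)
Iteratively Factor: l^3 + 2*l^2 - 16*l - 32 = (l - 4)*(l^2 + 6*l + 8) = (l - 4)*(l + 4)*(l + 2)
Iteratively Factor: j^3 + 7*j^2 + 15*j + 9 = (j + 3)*(j^2 + 4*j + 3) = (j + 3)^2*(j + 1)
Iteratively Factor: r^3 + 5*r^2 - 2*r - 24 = (r + 3)*(r^2 + 2*r - 8) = (r + 3)*(r + 4)*(r - 2)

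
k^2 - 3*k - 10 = (k - 5)*(k + 2)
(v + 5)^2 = v^2 + 10*v + 25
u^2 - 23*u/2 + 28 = (u - 8)*(u - 7/2)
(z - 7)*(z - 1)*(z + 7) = z^3 - z^2 - 49*z + 49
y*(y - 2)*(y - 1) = y^3 - 3*y^2 + 2*y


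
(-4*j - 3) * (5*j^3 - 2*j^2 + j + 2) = -20*j^4 - 7*j^3 + 2*j^2 - 11*j - 6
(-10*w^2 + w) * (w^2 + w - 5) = -10*w^4 - 9*w^3 + 51*w^2 - 5*w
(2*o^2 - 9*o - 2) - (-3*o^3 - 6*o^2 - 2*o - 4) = 3*o^3 + 8*o^2 - 7*o + 2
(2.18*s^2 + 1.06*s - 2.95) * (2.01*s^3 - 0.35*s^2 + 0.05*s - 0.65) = 4.3818*s^5 + 1.3676*s^4 - 6.1915*s^3 - 0.3315*s^2 - 0.8365*s + 1.9175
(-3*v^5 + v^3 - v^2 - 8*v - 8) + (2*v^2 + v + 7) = -3*v^5 + v^3 + v^2 - 7*v - 1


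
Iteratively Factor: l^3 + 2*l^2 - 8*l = (l)*(l^2 + 2*l - 8) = l*(l - 2)*(l + 4)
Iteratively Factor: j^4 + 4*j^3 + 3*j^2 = (j + 3)*(j^3 + j^2) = j*(j + 3)*(j^2 + j) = j*(j + 1)*(j + 3)*(j)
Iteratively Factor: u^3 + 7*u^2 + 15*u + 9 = (u + 3)*(u^2 + 4*u + 3) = (u + 1)*(u + 3)*(u + 3)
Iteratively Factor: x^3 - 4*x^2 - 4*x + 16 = (x - 4)*(x^2 - 4) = (x - 4)*(x + 2)*(x - 2)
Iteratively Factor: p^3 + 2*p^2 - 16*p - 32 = (p - 4)*(p^2 + 6*p + 8) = (p - 4)*(p + 4)*(p + 2)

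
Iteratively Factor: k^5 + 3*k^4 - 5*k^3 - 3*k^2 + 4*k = (k - 1)*(k^4 + 4*k^3 - k^2 - 4*k) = k*(k - 1)*(k^3 + 4*k^2 - k - 4) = k*(k - 1)^2*(k^2 + 5*k + 4) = k*(k - 1)^2*(k + 4)*(k + 1)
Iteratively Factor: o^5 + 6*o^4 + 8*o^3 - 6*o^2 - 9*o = (o)*(o^4 + 6*o^3 + 8*o^2 - 6*o - 9) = o*(o + 3)*(o^3 + 3*o^2 - o - 3) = o*(o + 3)^2*(o^2 - 1) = o*(o - 1)*(o + 3)^2*(o + 1)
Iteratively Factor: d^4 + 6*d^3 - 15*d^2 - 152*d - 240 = (d - 5)*(d^3 + 11*d^2 + 40*d + 48) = (d - 5)*(d + 4)*(d^2 + 7*d + 12) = (d - 5)*(d + 3)*(d + 4)*(d + 4)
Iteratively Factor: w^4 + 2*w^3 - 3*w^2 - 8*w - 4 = (w - 2)*(w^3 + 4*w^2 + 5*w + 2) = (w - 2)*(w + 1)*(w^2 + 3*w + 2) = (w - 2)*(w + 1)^2*(w + 2)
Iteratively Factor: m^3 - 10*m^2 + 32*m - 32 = (m - 2)*(m^2 - 8*m + 16) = (m - 4)*(m - 2)*(m - 4)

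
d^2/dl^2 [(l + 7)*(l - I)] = 2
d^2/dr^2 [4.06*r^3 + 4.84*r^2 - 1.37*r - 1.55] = 24.36*r + 9.68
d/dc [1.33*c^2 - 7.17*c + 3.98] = 2.66*c - 7.17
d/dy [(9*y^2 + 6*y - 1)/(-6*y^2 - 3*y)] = (3*y^2 - 4*y - 1)/(3*y^2*(4*y^2 + 4*y + 1))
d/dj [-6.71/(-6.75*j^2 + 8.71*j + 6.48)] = (58.4441 - 90.585*j)/(-6.75*j^2 + 8.71*j + 6.48)^2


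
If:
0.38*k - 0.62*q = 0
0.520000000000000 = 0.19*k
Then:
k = 2.74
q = 1.68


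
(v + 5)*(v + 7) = v^2 + 12*v + 35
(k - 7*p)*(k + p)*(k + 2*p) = k^3 - 4*k^2*p - 19*k*p^2 - 14*p^3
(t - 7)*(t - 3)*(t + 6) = t^3 - 4*t^2 - 39*t + 126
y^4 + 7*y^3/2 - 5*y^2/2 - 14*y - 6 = (y - 2)*(y + 1/2)*(y + 2)*(y + 3)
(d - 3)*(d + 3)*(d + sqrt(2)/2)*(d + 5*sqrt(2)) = d^4 + 11*sqrt(2)*d^3/2 - 4*d^2 - 99*sqrt(2)*d/2 - 45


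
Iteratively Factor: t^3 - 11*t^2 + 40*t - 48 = (t - 3)*(t^2 - 8*t + 16) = (t - 4)*(t - 3)*(t - 4)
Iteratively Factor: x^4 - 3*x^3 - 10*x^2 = (x)*(x^3 - 3*x^2 - 10*x) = x*(x + 2)*(x^2 - 5*x) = x*(x - 5)*(x + 2)*(x)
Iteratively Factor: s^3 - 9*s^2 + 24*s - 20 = (s - 2)*(s^2 - 7*s + 10) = (s - 5)*(s - 2)*(s - 2)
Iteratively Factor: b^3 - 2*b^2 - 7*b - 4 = (b + 1)*(b^2 - 3*b - 4) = (b + 1)^2*(b - 4)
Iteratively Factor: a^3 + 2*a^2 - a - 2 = (a + 2)*(a^2 - 1) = (a - 1)*(a + 2)*(a + 1)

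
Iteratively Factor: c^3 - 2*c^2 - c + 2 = (c - 2)*(c^2 - 1) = (c - 2)*(c - 1)*(c + 1)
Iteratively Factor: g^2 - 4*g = (g)*(g - 4)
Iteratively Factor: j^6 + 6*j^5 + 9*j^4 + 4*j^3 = (j)*(j^5 + 6*j^4 + 9*j^3 + 4*j^2) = j^2*(j^4 + 6*j^3 + 9*j^2 + 4*j) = j^2*(j + 1)*(j^3 + 5*j^2 + 4*j) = j^3*(j + 1)*(j^2 + 5*j + 4) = j^3*(j + 1)^2*(j + 4)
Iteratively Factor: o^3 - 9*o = (o)*(o^2 - 9) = o*(o + 3)*(o - 3)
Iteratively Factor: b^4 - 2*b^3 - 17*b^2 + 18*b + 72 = (b + 2)*(b^3 - 4*b^2 - 9*b + 36) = (b + 2)*(b + 3)*(b^2 - 7*b + 12) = (b - 3)*(b + 2)*(b + 3)*(b - 4)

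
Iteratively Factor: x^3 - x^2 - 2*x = (x + 1)*(x^2 - 2*x) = x*(x + 1)*(x - 2)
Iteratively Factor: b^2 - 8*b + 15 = (b - 3)*(b - 5)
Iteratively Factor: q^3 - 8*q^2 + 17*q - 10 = (q - 5)*(q^2 - 3*q + 2) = (q - 5)*(q - 1)*(q - 2)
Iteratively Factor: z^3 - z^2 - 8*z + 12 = (z + 3)*(z^2 - 4*z + 4) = (z - 2)*(z + 3)*(z - 2)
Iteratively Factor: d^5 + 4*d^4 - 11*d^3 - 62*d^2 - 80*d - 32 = (d + 1)*(d^4 + 3*d^3 - 14*d^2 - 48*d - 32) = (d + 1)*(d + 2)*(d^3 + d^2 - 16*d - 16) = (d + 1)^2*(d + 2)*(d^2 - 16) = (d - 4)*(d + 1)^2*(d + 2)*(d + 4)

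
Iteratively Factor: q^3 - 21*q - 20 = (q + 4)*(q^2 - 4*q - 5) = (q - 5)*(q + 4)*(q + 1)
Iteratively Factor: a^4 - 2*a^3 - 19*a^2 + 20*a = (a - 5)*(a^3 + 3*a^2 - 4*a) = (a - 5)*(a + 4)*(a^2 - a) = (a - 5)*(a - 1)*(a + 4)*(a)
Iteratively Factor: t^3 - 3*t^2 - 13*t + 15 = (t + 3)*(t^2 - 6*t + 5) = (t - 1)*(t + 3)*(t - 5)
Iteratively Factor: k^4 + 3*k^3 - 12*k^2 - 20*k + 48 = (k - 2)*(k^3 + 5*k^2 - 2*k - 24) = (k - 2)*(k + 4)*(k^2 + k - 6) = (k - 2)^2*(k + 4)*(k + 3)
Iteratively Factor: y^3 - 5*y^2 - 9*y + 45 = (y - 5)*(y^2 - 9) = (y - 5)*(y - 3)*(y + 3)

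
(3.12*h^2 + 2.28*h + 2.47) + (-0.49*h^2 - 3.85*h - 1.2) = 2.63*h^2 - 1.57*h + 1.27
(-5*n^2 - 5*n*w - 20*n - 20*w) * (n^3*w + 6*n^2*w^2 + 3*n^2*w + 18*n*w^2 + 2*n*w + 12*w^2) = -5*n^5*w - 35*n^4*w^2 - 35*n^4*w - 30*n^3*w^3 - 245*n^3*w^2 - 70*n^3*w - 210*n^2*w^3 - 490*n^2*w^2 - 40*n^2*w - 420*n*w^3 - 280*n*w^2 - 240*w^3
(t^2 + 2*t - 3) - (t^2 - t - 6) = 3*t + 3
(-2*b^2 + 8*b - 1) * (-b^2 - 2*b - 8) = 2*b^4 - 4*b^3 + b^2 - 62*b + 8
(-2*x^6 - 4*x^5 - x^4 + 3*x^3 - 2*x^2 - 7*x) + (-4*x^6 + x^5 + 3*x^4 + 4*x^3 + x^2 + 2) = -6*x^6 - 3*x^5 + 2*x^4 + 7*x^3 - x^2 - 7*x + 2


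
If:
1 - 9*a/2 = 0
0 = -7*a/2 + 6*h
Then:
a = 2/9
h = 7/54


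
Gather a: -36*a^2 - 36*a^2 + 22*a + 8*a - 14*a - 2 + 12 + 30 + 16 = -72*a^2 + 16*a + 56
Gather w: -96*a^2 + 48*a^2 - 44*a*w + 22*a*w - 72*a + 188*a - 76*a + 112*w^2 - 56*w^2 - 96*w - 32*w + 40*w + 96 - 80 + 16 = -48*a^2 + 40*a + 56*w^2 + w*(-22*a - 88) + 32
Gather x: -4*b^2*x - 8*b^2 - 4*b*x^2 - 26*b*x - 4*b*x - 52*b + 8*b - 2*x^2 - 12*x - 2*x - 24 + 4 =-8*b^2 - 44*b + x^2*(-4*b - 2) + x*(-4*b^2 - 30*b - 14) - 20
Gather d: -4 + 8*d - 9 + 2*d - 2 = 10*d - 15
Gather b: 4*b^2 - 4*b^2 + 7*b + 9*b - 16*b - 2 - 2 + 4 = 0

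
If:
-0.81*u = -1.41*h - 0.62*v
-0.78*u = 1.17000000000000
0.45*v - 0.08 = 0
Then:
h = -0.94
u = -1.50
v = 0.18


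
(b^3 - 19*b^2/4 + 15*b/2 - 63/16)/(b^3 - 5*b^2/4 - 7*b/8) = (4*b^2 - 12*b + 9)/(2*b*(2*b + 1))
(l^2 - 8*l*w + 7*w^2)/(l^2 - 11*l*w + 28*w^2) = (-l + w)/(-l + 4*w)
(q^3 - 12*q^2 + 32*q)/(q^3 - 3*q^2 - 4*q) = (q - 8)/(q + 1)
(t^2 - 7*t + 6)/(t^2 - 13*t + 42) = (t - 1)/(t - 7)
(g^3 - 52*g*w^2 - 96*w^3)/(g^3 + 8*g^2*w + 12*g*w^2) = (g - 8*w)/g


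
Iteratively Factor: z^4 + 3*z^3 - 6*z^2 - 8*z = (z)*(z^3 + 3*z^2 - 6*z - 8) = z*(z + 4)*(z^2 - z - 2) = z*(z - 2)*(z + 4)*(z + 1)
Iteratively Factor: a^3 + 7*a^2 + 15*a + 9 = (a + 3)*(a^2 + 4*a + 3) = (a + 1)*(a + 3)*(a + 3)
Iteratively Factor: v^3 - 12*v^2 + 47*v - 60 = (v - 3)*(v^2 - 9*v + 20) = (v - 5)*(v - 3)*(v - 4)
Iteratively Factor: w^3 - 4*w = (w + 2)*(w^2 - 2*w) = (w - 2)*(w + 2)*(w)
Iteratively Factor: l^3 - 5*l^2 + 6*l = (l - 3)*(l^2 - 2*l) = (l - 3)*(l - 2)*(l)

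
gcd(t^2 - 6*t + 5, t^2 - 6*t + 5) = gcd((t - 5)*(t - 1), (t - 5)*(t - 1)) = t^2 - 6*t + 5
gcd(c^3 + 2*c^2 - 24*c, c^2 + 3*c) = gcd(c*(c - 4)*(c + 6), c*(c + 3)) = c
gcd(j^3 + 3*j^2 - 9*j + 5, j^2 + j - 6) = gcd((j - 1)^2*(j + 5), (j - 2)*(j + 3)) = 1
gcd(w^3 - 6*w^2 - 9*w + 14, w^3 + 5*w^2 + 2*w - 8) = w^2 + w - 2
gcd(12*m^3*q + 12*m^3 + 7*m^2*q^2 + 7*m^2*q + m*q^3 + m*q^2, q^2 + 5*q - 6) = 1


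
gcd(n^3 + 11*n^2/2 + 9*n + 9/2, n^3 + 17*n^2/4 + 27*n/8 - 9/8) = n^2 + 9*n/2 + 9/2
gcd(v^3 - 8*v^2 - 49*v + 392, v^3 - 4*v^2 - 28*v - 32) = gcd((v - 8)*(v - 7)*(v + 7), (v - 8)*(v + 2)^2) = v - 8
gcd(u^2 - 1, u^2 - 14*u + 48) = 1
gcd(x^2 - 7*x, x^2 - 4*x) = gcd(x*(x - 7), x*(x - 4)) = x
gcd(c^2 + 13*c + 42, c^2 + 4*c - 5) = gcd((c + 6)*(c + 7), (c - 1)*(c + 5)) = 1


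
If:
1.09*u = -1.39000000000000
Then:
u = -1.28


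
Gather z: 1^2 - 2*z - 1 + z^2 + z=z^2 - z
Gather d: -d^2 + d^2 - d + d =0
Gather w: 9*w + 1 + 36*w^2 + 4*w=36*w^2 + 13*w + 1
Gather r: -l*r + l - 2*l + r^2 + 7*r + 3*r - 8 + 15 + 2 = -l + r^2 + r*(10 - l) + 9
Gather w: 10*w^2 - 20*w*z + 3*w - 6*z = 10*w^2 + w*(3 - 20*z) - 6*z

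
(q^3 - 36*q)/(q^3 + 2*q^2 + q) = (q^2 - 36)/(q^2 + 2*q + 1)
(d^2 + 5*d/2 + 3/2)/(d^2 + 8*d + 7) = (d + 3/2)/(d + 7)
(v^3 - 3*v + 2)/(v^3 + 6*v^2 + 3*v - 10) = (v - 1)/(v + 5)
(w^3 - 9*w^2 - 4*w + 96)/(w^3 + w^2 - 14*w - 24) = (w - 8)/(w + 2)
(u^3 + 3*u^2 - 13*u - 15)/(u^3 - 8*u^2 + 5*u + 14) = (u^2 + 2*u - 15)/(u^2 - 9*u + 14)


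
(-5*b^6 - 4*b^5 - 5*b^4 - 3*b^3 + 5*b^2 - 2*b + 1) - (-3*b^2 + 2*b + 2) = -5*b^6 - 4*b^5 - 5*b^4 - 3*b^3 + 8*b^2 - 4*b - 1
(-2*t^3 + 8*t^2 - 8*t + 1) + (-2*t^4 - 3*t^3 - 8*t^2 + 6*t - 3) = -2*t^4 - 5*t^3 - 2*t - 2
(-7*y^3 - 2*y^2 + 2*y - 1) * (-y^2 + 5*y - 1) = 7*y^5 - 33*y^4 - 5*y^3 + 13*y^2 - 7*y + 1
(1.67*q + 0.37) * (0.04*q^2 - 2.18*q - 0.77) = 0.0668*q^3 - 3.6258*q^2 - 2.0925*q - 0.2849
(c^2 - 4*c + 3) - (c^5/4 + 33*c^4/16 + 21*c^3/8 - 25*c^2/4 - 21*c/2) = -c^5/4 - 33*c^4/16 - 21*c^3/8 + 29*c^2/4 + 13*c/2 + 3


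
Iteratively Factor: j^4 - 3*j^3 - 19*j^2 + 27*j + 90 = (j + 3)*(j^3 - 6*j^2 - j + 30) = (j - 5)*(j + 3)*(j^2 - j - 6) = (j - 5)*(j - 3)*(j + 3)*(j + 2)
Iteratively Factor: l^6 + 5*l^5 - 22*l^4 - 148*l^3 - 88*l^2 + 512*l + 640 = (l + 4)*(l^5 + l^4 - 26*l^3 - 44*l^2 + 88*l + 160) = (l + 2)*(l + 4)*(l^4 - l^3 - 24*l^2 + 4*l + 80) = (l - 2)*(l + 2)*(l + 4)*(l^3 + l^2 - 22*l - 40) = (l - 2)*(l + 2)^2*(l + 4)*(l^2 - l - 20) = (l - 5)*(l - 2)*(l + 2)^2*(l + 4)*(l + 4)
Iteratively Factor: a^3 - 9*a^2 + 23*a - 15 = (a - 5)*(a^2 - 4*a + 3) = (a - 5)*(a - 1)*(a - 3)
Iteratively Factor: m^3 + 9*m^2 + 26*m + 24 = (m + 3)*(m^2 + 6*m + 8) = (m + 3)*(m + 4)*(m + 2)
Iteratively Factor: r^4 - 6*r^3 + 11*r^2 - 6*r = (r)*(r^3 - 6*r^2 + 11*r - 6) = r*(r - 3)*(r^2 - 3*r + 2) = r*(r - 3)*(r - 2)*(r - 1)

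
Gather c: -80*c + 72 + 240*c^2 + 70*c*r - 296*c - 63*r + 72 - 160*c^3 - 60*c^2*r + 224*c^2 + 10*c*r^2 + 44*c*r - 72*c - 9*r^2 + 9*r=-160*c^3 + c^2*(464 - 60*r) + c*(10*r^2 + 114*r - 448) - 9*r^2 - 54*r + 144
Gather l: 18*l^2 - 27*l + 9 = 18*l^2 - 27*l + 9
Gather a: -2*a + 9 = 9 - 2*a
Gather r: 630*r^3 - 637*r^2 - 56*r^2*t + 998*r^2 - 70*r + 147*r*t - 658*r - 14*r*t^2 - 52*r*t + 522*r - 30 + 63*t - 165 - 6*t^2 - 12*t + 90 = 630*r^3 + r^2*(361 - 56*t) + r*(-14*t^2 + 95*t - 206) - 6*t^2 + 51*t - 105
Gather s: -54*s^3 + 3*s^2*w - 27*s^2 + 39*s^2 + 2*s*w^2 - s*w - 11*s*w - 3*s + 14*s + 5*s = -54*s^3 + s^2*(3*w + 12) + s*(2*w^2 - 12*w + 16)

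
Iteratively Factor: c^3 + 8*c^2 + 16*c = (c + 4)*(c^2 + 4*c) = c*(c + 4)*(c + 4)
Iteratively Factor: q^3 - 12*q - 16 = (q - 4)*(q^2 + 4*q + 4) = (q - 4)*(q + 2)*(q + 2)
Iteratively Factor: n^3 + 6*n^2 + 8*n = (n + 2)*(n^2 + 4*n) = (n + 2)*(n + 4)*(n)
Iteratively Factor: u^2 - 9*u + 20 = (u - 4)*(u - 5)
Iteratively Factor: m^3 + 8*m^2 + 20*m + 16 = (m + 2)*(m^2 + 6*m + 8) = (m + 2)^2*(m + 4)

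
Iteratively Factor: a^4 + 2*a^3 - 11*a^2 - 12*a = (a)*(a^3 + 2*a^2 - 11*a - 12) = a*(a - 3)*(a^2 + 5*a + 4) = a*(a - 3)*(a + 1)*(a + 4)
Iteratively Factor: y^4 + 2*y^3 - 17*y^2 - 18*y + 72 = (y - 2)*(y^3 + 4*y^2 - 9*y - 36) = (y - 3)*(y - 2)*(y^2 + 7*y + 12) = (y - 3)*(y - 2)*(y + 3)*(y + 4)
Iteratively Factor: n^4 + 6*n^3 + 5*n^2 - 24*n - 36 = (n + 3)*(n^3 + 3*n^2 - 4*n - 12) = (n + 3)^2*(n^2 - 4) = (n + 2)*(n + 3)^2*(n - 2)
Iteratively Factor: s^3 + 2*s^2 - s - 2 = (s - 1)*(s^2 + 3*s + 2) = (s - 1)*(s + 1)*(s + 2)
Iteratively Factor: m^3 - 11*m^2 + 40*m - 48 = (m - 3)*(m^2 - 8*m + 16) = (m - 4)*(m - 3)*(m - 4)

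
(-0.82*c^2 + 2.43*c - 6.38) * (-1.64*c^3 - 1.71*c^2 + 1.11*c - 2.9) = 1.3448*c^5 - 2.583*c^4 + 5.3977*c^3 + 15.9851*c^2 - 14.1288*c + 18.502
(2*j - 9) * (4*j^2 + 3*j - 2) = 8*j^3 - 30*j^2 - 31*j + 18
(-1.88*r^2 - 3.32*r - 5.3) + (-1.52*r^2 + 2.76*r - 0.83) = -3.4*r^2 - 0.56*r - 6.13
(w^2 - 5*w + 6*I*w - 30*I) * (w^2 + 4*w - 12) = w^4 - w^3 + 6*I*w^3 - 32*w^2 - 6*I*w^2 + 60*w - 192*I*w + 360*I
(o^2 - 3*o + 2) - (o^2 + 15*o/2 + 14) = -21*o/2 - 12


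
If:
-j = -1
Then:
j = 1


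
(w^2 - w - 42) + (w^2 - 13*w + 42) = 2*w^2 - 14*w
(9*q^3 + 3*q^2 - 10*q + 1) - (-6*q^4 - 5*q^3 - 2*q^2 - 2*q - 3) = 6*q^4 + 14*q^3 + 5*q^2 - 8*q + 4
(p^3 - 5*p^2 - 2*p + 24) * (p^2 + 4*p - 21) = p^5 - p^4 - 43*p^3 + 121*p^2 + 138*p - 504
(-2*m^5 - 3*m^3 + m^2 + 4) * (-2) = 4*m^5 + 6*m^3 - 2*m^2 - 8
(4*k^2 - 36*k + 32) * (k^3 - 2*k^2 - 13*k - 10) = 4*k^5 - 44*k^4 + 52*k^3 + 364*k^2 - 56*k - 320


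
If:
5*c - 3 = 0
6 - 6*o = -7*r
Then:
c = 3/5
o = 7*r/6 + 1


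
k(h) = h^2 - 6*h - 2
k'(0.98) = -4.04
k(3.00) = -11.00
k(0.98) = -6.92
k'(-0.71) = -7.42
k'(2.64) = -0.72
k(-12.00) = 214.00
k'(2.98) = -0.04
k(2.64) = -10.87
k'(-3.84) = -13.68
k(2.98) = -11.00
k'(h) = 2*h - 6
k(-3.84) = 35.79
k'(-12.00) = -30.00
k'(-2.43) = -10.86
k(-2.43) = 18.48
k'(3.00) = 0.00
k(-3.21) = 27.56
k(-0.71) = 2.76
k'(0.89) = -4.22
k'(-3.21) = -12.42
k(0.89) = -6.55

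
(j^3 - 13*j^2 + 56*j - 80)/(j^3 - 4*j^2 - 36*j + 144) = (j^2 - 9*j + 20)/(j^2 - 36)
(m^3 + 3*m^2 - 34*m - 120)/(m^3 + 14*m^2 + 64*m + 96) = (m^2 - m - 30)/(m^2 + 10*m + 24)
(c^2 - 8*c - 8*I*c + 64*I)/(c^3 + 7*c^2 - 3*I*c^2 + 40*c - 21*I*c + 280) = (c - 8)/(c^2 + c*(7 + 5*I) + 35*I)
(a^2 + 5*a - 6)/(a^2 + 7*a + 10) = (a^2 + 5*a - 6)/(a^2 + 7*a + 10)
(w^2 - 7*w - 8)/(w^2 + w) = (w - 8)/w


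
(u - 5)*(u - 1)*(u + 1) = u^3 - 5*u^2 - u + 5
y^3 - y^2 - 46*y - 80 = (y - 8)*(y + 2)*(y + 5)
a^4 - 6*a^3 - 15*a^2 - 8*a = a*(a - 8)*(a + 1)^2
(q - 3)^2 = q^2 - 6*q + 9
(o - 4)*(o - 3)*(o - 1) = o^3 - 8*o^2 + 19*o - 12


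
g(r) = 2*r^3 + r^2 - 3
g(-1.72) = -10.22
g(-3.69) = -89.87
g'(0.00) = 0.00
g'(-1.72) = 14.31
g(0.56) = -2.34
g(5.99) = 462.72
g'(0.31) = 1.20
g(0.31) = -2.84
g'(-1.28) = 7.27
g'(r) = 6*r^2 + 2*r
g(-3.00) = -48.00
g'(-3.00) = 48.00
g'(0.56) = 3.00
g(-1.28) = -5.56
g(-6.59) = -531.95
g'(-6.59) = 247.39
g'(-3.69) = 74.32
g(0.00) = -3.00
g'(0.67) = 4.03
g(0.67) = -1.95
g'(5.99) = 227.26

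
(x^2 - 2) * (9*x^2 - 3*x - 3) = 9*x^4 - 3*x^3 - 21*x^2 + 6*x + 6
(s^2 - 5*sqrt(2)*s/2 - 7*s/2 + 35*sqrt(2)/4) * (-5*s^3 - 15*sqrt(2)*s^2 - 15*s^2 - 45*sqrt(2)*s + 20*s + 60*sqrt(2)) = -5*s^5 - 5*sqrt(2)*s^4/2 + 5*s^4/2 + 5*sqrt(2)*s^3/4 + 295*s^3/2 - 215*s^2/2 + 145*sqrt(2)*s^2/4 - 2175*s/2 - 35*sqrt(2)*s + 1050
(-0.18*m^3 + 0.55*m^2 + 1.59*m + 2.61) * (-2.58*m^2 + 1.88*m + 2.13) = 0.4644*m^5 - 1.7574*m^4 - 3.4516*m^3 - 2.5731*m^2 + 8.2935*m + 5.5593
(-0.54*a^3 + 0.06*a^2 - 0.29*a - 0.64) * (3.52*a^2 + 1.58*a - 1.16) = -1.9008*a^5 - 0.642*a^4 - 0.2996*a^3 - 2.7806*a^2 - 0.6748*a + 0.7424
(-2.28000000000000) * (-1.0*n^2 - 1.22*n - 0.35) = 2.28*n^2 + 2.7816*n + 0.798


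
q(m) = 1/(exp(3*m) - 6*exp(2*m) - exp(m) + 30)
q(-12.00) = 0.03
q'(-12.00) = 0.00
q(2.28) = 0.00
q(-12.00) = 0.03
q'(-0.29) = 0.01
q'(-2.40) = 0.00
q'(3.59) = -0.00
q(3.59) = 0.00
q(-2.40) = 0.03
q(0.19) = 0.05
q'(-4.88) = 0.00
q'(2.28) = -0.01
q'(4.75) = -0.00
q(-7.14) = 0.03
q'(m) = (-3*exp(3*m) + 12*exp(2*m) + exp(m))/(exp(3*m) - 6*exp(2*m) - exp(m) + 30)^2 = (-3*exp(2*m) + 12*exp(m) + 1)*exp(m)/(exp(3*m) - 6*exp(2*m) - exp(m) + 30)^2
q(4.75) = 0.00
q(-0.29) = 0.04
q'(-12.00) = 0.00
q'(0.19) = 0.03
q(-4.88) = 0.03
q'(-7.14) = 0.00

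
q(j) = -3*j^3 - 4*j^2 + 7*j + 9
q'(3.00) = -98.00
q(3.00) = -87.00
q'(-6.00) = -269.00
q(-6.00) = 471.00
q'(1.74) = -34.17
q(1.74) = -6.73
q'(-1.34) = 1.56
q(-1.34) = -0.34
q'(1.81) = -36.96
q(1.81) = -9.22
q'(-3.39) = -69.31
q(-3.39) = 56.18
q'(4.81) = -239.70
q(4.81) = -383.73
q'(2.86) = -89.50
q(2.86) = -73.88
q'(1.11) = -12.97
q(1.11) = 7.74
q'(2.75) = -83.06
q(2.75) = -64.39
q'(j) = -9*j^2 - 8*j + 7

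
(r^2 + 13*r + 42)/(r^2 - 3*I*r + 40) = (r^2 + 13*r + 42)/(r^2 - 3*I*r + 40)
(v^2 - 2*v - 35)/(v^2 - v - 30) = (v - 7)/(v - 6)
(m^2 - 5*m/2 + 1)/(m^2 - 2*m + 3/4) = 2*(m - 2)/(2*m - 3)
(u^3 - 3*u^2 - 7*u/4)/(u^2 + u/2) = u - 7/2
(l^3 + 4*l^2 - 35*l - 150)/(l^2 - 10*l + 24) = (l^2 + 10*l + 25)/(l - 4)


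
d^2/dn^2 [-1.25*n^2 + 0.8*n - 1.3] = -2.50000000000000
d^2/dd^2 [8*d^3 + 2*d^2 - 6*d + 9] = 48*d + 4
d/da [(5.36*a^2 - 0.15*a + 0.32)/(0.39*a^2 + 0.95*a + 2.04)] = (5.1505*a^2 + 21.6192*a - 0.61)/(0.1521*a^4 + 0.741*a^3 + 2.4937*a^2 + 3.876*a + 4.1616)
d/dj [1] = 0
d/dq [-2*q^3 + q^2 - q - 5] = -6*q^2 + 2*q - 1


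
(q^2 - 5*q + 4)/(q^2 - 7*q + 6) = (q - 4)/(q - 6)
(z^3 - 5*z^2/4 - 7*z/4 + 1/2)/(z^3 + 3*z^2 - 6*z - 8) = (z - 1/4)/(z + 4)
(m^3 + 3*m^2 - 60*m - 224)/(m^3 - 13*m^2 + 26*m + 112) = (m^2 + 11*m + 28)/(m^2 - 5*m - 14)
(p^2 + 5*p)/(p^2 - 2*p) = (p + 5)/(p - 2)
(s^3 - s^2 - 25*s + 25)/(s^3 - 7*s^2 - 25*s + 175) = (s - 1)/(s - 7)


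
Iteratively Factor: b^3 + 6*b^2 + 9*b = (b)*(b^2 + 6*b + 9) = b*(b + 3)*(b + 3)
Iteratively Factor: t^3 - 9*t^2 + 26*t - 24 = (t - 4)*(t^2 - 5*t + 6) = (t - 4)*(t - 3)*(t - 2)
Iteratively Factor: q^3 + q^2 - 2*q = (q + 2)*(q^2 - q) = (q - 1)*(q + 2)*(q)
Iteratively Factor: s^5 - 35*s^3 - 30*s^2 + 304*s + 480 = (s - 4)*(s^4 + 4*s^3 - 19*s^2 - 106*s - 120) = (s - 4)*(s + 4)*(s^3 - 19*s - 30) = (s - 4)*(s + 2)*(s + 4)*(s^2 - 2*s - 15) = (s - 5)*(s - 4)*(s + 2)*(s + 4)*(s + 3)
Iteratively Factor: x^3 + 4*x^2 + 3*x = (x + 3)*(x^2 + x) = x*(x + 3)*(x + 1)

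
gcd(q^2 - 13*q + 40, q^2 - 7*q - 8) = q - 8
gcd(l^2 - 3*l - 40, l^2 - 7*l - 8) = l - 8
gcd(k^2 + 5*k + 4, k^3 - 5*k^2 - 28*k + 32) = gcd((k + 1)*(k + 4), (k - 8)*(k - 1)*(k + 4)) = k + 4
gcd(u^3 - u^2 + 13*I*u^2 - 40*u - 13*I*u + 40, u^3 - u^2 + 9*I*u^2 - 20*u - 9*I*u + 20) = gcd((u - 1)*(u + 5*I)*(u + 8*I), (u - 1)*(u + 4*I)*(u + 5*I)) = u^2 + u*(-1 + 5*I) - 5*I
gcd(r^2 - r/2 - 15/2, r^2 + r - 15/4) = r + 5/2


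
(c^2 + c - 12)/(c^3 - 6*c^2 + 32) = (c^2 + c - 12)/(c^3 - 6*c^2 + 32)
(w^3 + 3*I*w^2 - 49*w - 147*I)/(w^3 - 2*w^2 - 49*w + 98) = (w + 3*I)/(w - 2)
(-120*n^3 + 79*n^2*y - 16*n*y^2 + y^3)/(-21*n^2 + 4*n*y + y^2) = (40*n^2 - 13*n*y + y^2)/(7*n + y)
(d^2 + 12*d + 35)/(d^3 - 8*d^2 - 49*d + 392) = (d + 5)/(d^2 - 15*d + 56)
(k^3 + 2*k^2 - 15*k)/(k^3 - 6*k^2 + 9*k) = (k + 5)/(k - 3)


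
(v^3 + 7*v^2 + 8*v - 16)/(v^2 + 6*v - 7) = (v^2 + 8*v + 16)/(v + 7)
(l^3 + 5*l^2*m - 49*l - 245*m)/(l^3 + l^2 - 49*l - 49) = (l + 5*m)/(l + 1)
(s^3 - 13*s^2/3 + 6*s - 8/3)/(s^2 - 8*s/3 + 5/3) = (3*s^2 - 10*s + 8)/(3*s - 5)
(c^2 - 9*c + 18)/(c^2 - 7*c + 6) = (c - 3)/(c - 1)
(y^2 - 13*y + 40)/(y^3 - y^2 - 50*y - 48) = (y - 5)/(y^2 + 7*y + 6)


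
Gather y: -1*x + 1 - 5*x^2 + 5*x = -5*x^2 + 4*x + 1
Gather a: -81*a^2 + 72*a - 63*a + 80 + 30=-81*a^2 + 9*a + 110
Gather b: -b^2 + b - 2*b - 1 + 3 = -b^2 - b + 2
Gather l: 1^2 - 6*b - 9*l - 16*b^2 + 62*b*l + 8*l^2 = -16*b^2 - 6*b + 8*l^2 + l*(62*b - 9) + 1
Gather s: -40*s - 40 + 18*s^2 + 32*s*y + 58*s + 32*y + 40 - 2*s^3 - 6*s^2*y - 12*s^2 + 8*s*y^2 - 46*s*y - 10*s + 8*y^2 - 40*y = -2*s^3 + s^2*(6 - 6*y) + s*(8*y^2 - 14*y + 8) + 8*y^2 - 8*y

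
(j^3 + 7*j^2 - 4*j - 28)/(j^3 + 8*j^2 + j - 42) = (j + 2)/(j + 3)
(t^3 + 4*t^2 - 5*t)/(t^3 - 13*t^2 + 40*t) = (t^2 + 4*t - 5)/(t^2 - 13*t + 40)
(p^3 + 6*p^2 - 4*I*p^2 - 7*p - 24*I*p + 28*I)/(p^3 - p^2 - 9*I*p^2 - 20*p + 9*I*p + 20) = (p + 7)/(p - 5*I)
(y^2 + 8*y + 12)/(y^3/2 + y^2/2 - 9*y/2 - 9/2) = 2*(y^2 + 8*y + 12)/(y^3 + y^2 - 9*y - 9)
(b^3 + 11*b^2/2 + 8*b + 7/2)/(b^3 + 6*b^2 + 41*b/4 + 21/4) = 2*(b + 1)/(2*b + 3)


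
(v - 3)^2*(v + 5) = v^3 - v^2 - 21*v + 45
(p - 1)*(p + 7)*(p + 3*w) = p^3 + 3*p^2*w + 6*p^2 + 18*p*w - 7*p - 21*w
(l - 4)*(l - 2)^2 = l^3 - 8*l^2 + 20*l - 16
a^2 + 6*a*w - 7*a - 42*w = (a - 7)*(a + 6*w)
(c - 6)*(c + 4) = c^2 - 2*c - 24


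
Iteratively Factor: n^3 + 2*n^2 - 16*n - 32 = (n + 2)*(n^2 - 16) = (n + 2)*(n + 4)*(n - 4)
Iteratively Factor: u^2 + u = (u)*(u + 1)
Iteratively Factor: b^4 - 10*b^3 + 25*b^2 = (b)*(b^3 - 10*b^2 + 25*b) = b*(b - 5)*(b^2 - 5*b) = b^2*(b - 5)*(b - 5)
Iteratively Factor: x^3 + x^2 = (x)*(x^2 + x) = x^2*(x + 1)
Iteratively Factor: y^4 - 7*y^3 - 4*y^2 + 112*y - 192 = (y + 4)*(y^3 - 11*y^2 + 40*y - 48) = (y - 3)*(y + 4)*(y^2 - 8*y + 16) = (y - 4)*(y - 3)*(y + 4)*(y - 4)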